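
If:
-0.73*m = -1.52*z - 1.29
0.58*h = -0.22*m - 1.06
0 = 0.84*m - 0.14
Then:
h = -1.89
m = 0.17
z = -0.77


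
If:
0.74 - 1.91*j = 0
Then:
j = 0.39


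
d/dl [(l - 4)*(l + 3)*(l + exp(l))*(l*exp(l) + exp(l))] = (l^4 + 2*l^3*exp(l) + 4*l^3 + 3*l^2*exp(l) - 13*l^2 - 26*l*exp(l) - 38*l - 37*exp(l) - 12)*exp(l)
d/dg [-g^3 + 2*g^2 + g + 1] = -3*g^2 + 4*g + 1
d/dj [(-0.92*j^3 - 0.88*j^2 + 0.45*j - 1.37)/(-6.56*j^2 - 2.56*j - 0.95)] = (6.0352*j^4 + 4.7104*j^3 + 7.8268*j^2 - 16.3024*j - 3.9347)/(43.0336*j^4 + 33.5872*j^3 + 19.0176*j^2 + 4.864*j + 0.9025)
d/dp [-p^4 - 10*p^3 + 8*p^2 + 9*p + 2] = -4*p^3 - 30*p^2 + 16*p + 9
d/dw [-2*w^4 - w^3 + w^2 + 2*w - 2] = -8*w^3 - 3*w^2 + 2*w + 2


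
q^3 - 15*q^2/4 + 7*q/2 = q*(q - 2)*(q - 7/4)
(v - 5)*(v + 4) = v^2 - v - 20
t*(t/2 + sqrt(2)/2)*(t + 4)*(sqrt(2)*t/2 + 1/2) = sqrt(2)*t^4/4 + 3*t^3/4 + sqrt(2)*t^3 + sqrt(2)*t^2/4 + 3*t^2 + sqrt(2)*t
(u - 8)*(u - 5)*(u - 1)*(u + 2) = u^4 - 12*u^3 + 25*u^2 + 66*u - 80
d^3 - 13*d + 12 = (d - 3)*(d - 1)*(d + 4)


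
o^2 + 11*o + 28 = (o + 4)*(o + 7)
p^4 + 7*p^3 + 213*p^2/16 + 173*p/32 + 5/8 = (p + 1/4)^2*(p + 5/2)*(p + 4)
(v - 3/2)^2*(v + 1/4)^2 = v^4 - 5*v^3/2 + 13*v^2/16 + 15*v/16 + 9/64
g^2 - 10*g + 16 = (g - 8)*(g - 2)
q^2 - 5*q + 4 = (q - 4)*(q - 1)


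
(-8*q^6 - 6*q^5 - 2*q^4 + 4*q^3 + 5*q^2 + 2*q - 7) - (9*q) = -8*q^6 - 6*q^5 - 2*q^4 + 4*q^3 + 5*q^2 - 7*q - 7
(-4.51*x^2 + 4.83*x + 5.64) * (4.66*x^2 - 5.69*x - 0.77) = -21.0166*x^4 + 48.1697*x^3 + 2.2724*x^2 - 35.8107*x - 4.3428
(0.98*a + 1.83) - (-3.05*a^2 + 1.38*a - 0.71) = 3.05*a^2 - 0.4*a + 2.54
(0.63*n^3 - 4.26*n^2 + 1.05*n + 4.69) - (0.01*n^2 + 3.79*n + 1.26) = 0.63*n^3 - 4.27*n^2 - 2.74*n + 3.43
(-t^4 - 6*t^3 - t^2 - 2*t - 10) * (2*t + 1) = -2*t^5 - 13*t^4 - 8*t^3 - 5*t^2 - 22*t - 10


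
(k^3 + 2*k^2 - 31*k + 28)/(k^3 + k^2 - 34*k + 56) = (k - 1)/(k - 2)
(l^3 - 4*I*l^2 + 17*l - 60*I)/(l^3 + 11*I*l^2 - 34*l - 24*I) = (l^2 - 8*I*l - 15)/(l^2 + 7*I*l - 6)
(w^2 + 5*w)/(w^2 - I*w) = (w + 5)/(w - I)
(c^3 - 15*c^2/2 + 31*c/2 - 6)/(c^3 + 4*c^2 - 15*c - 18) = (c^2 - 9*c/2 + 2)/(c^2 + 7*c + 6)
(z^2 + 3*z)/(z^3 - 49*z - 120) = z/(z^2 - 3*z - 40)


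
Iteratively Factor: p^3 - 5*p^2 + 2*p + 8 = (p - 4)*(p^2 - p - 2) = (p - 4)*(p + 1)*(p - 2)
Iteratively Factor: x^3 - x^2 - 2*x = (x + 1)*(x^2 - 2*x) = x*(x + 1)*(x - 2)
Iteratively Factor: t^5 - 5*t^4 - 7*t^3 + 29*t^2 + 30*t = (t + 1)*(t^4 - 6*t^3 - t^2 + 30*t) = t*(t + 1)*(t^3 - 6*t^2 - t + 30) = t*(t - 5)*(t + 1)*(t^2 - t - 6) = t*(t - 5)*(t - 3)*(t + 1)*(t + 2)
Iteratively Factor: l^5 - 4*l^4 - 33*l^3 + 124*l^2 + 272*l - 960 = (l - 3)*(l^4 - l^3 - 36*l^2 + 16*l + 320) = (l - 3)*(l + 4)*(l^3 - 5*l^2 - 16*l + 80) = (l - 3)*(l + 4)^2*(l^2 - 9*l + 20) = (l - 4)*(l - 3)*(l + 4)^2*(l - 5)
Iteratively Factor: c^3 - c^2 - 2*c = (c - 2)*(c^2 + c) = (c - 2)*(c + 1)*(c)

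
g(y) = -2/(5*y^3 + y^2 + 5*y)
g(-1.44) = 0.10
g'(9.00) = 0.00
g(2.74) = -0.02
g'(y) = -2*(-15*y^2 - 2*y - 5)/(5*y^3 + y^2 + 5*y)^2 = 2*(15*y^2 + 2*y + 5)/(y^2*(5*y^2 + y + 5)^2)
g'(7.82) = 0.00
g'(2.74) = 0.02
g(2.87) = -0.01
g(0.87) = -0.24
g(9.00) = 0.00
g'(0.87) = 0.51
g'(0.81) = 0.61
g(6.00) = 0.00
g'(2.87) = 0.01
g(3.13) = -0.01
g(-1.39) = 0.11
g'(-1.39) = 0.18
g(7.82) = -0.00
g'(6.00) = 0.00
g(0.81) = -0.27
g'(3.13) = 0.01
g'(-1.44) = 0.17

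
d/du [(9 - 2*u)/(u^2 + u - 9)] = (-2*u^2 - 2*u + (2*u - 9)*(2*u + 1) + 18)/(u^2 + u - 9)^2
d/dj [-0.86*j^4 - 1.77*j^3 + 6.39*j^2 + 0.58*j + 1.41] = -3.44*j^3 - 5.31*j^2 + 12.78*j + 0.58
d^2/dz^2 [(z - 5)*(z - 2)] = 2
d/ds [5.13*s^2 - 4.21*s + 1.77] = 10.26*s - 4.21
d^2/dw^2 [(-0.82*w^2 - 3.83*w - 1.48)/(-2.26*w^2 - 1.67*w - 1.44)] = (7.105427357601e-15*w^4 + 32.934528*w^3 + 29.34384*w^2 - 41.271216*w - 16.397944)/(11.543176*w^6 + 25.589076*w^5 + 40.973574*w^4 + 37.266551*w^3 + 26.107056*w^2 + 10.388736*w + 2.985984)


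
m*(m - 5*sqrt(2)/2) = m^2 - 5*sqrt(2)*m/2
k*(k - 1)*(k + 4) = k^3 + 3*k^2 - 4*k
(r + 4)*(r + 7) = r^2 + 11*r + 28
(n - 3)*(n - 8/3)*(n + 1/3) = n^3 - 16*n^2/3 + 55*n/9 + 8/3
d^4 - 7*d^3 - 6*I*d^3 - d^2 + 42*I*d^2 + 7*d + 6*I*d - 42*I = (d - 7)*(d - 6*I)*(-I*d - I)*(I*d - I)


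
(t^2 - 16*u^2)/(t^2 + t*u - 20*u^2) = (t + 4*u)/(t + 5*u)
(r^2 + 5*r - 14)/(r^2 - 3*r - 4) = (-r^2 - 5*r + 14)/(-r^2 + 3*r + 4)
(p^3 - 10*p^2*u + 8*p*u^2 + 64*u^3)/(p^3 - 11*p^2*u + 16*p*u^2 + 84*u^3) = (p^2 - 12*p*u + 32*u^2)/(p^2 - 13*p*u + 42*u^2)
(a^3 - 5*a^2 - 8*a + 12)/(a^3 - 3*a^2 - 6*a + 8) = (a - 6)/(a - 4)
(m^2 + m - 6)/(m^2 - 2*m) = (m + 3)/m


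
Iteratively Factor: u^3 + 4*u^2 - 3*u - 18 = (u + 3)*(u^2 + u - 6) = (u + 3)^2*(u - 2)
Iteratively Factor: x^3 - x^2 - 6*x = (x + 2)*(x^2 - 3*x) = (x - 3)*(x + 2)*(x)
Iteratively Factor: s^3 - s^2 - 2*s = (s)*(s^2 - s - 2) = s*(s + 1)*(s - 2)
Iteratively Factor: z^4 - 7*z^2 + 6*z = (z - 2)*(z^3 + 2*z^2 - 3*z) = z*(z - 2)*(z^2 + 2*z - 3) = z*(z - 2)*(z + 3)*(z - 1)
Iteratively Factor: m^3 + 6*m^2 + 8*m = (m)*(m^2 + 6*m + 8) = m*(m + 2)*(m + 4)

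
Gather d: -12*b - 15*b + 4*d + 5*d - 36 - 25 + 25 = -27*b + 9*d - 36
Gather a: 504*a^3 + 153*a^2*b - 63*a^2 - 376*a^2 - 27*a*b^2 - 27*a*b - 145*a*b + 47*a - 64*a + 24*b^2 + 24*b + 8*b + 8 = 504*a^3 + a^2*(153*b - 439) + a*(-27*b^2 - 172*b - 17) + 24*b^2 + 32*b + 8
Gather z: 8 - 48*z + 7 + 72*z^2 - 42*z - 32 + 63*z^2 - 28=135*z^2 - 90*z - 45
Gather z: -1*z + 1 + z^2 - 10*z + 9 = z^2 - 11*z + 10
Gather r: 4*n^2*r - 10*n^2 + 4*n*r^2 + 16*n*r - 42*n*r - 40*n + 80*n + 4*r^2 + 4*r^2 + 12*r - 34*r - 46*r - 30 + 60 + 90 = -10*n^2 + 40*n + r^2*(4*n + 8) + r*(4*n^2 - 26*n - 68) + 120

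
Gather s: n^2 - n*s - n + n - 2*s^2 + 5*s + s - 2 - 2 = n^2 - 2*s^2 + s*(6 - n) - 4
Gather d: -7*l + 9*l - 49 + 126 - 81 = 2*l - 4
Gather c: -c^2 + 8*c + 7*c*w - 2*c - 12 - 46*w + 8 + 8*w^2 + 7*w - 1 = -c^2 + c*(7*w + 6) + 8*w^2 - 39*w - 5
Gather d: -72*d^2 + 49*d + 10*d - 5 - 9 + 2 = -72*d^2 + 59*d - 12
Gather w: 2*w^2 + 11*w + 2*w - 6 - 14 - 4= 2*w^2 + 13*w - 24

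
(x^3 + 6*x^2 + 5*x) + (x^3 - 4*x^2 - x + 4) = 2*x^3 + 2*x^2 + 4*x + 4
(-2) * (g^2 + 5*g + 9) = -2*g^2 - 10*g - 18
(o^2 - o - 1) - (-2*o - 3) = o^2 + o + 2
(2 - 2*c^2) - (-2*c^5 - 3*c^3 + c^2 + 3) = 2*c^5 + 3*c^3 - 3*c^2 - 1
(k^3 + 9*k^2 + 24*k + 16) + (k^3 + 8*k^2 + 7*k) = 2*k^3 + 17*k^2 + 31*k + 16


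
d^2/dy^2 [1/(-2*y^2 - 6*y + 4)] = (y^2 + 3*y - (2*y + 3)^2 - 2)/(y^2 + 3*y - 2)^3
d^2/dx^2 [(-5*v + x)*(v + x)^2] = -6*v + 6*x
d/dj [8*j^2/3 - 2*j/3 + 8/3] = 16*j/3 - 2/3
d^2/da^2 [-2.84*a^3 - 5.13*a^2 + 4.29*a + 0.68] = -17.04*a - 10.26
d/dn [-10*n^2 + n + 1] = 1 - 20*n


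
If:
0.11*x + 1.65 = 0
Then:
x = -15.00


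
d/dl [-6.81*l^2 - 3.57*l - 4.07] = -13.62*l - 3.57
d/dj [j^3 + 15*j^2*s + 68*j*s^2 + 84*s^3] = 3*j^2 + 30*j*s + 68*s^2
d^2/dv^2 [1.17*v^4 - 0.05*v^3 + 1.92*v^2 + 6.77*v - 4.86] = 14.04*v^2 - 0.3*v + 3.84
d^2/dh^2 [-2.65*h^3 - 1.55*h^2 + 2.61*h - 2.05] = -15.9*h - 3.1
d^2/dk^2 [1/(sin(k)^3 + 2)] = 3*(-3*sin(k)^5 + 4*sin(k)^3 + 6*sin(k)^2 - 4)*sin(k)/(sin(k)^3 + 2)^3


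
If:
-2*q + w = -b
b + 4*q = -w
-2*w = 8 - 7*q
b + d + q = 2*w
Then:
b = 4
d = -12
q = 0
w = -4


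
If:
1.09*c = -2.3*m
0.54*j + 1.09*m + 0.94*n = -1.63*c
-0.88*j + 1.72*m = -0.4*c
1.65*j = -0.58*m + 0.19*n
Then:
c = 0.00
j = 0.00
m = 0.00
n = 0.00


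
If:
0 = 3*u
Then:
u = 0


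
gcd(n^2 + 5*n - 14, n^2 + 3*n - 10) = n - 2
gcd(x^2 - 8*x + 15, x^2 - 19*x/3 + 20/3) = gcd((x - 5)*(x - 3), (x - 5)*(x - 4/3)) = x - 5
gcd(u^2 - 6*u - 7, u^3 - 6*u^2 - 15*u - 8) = u + 1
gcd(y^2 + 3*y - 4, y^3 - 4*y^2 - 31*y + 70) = 1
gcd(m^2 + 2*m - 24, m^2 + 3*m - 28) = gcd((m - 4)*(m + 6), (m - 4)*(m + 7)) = m - 4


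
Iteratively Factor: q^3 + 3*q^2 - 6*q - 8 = (q - 2)*(q^2 + 5*q + 4) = (q - 2)*(q + 1)*(q + 4)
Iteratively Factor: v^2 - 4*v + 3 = (v - 3)*(v - 1)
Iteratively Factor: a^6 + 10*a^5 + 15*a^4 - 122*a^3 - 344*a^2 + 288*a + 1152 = (a - 3)*(a^5 + 13*a^4 + 54*a^3 + 40*a^2 - 224*a - 384) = (a - 3)*(a + 4)*(a^4 + 9*a^3 + 18*a^2 - 32*a - 96) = (a - 3)*(a + 4)^2*(a^3 + 5*a^2 - 2*a - 24) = (a - 3)*(a - 2)*(a + 4)^2*(a^2 + 7*a + 12) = (a - 3)*(a - 2)*(a + 3)*(a + 4)^2*(a + 4)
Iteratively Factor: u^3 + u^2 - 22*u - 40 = (u + 2)*(u^2 - u - 20) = (u - 5)*(u + 2)*(u + 4)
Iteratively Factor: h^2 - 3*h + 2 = (h - 1)*(h - 2)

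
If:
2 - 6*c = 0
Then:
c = 1/3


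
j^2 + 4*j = j*(j + 4)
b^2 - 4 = (b - 2)*(b + 2)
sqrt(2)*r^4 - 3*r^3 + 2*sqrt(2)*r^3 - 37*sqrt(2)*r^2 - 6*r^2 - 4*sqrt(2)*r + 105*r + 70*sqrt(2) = (r - 5)*(r + 7)*(r - 2*sqrt(2))*(sqrt(2)*r + 1)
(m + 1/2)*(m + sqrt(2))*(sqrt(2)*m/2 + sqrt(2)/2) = sqrt(2)*m^3/2 + m^2 + 3*sqrt(2)*m^2/4 + sqrt(2)*m/4 + 3*m/2 + 1/2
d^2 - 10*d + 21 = (d - 7)*(d - 3)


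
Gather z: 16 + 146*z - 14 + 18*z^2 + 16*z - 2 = 18*z^2 + 162*z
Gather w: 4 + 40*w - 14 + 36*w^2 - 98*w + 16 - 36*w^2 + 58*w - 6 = 0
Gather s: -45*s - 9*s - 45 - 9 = -54*s - 54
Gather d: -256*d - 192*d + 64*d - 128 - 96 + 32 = -384*d - 192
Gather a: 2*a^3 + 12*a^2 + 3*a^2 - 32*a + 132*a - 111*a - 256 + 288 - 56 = 2*a^3 + 15*a^2 - 11*a - 24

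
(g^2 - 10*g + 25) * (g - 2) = g^3 - 12*g^2 + 45*g - 50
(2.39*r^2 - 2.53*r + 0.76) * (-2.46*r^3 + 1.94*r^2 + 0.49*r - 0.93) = -5.8794*r^5 + 10.8604*r^4 - 5.6067*r^3 - 1.988*r^2 + 2.7253*r - 0.7068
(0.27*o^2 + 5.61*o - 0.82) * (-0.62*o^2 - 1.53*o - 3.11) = -0.1674*o^4 - 3.8913*o^3 - 8.9146*o^2 - 16.1925*o + 2.5502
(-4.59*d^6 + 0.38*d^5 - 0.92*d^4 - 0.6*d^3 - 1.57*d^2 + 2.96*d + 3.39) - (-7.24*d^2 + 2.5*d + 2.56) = -4.59*d^6 + 0.38*d^5 - 0.92*d^4 - 0.6*d^3 + 5.67*d^2 + 0.46*d + 0.83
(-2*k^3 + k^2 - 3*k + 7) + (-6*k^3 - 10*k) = -8*k^3 + k^2 - 13*k + 7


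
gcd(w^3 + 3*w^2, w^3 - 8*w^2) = w^2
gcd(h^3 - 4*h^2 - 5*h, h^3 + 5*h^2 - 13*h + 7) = 1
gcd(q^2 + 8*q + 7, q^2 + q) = q + 1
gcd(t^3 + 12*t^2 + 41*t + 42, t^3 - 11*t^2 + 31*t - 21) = 1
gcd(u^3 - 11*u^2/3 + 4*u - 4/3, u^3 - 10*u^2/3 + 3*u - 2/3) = u^2 - 3*u + 2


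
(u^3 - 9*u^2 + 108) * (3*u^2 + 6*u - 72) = 3*u^5 - 21*u^4 - 126*u^3 + 972*u^2 + 648*u - 7776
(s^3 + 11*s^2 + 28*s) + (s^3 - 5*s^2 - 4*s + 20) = 2*s^3 + 6*s^2 + 24*s + 20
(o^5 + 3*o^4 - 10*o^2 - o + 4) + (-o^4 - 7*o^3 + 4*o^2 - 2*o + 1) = o^5 + 2*o^4 - 7*o^3 - 6*o^2 - 3*o + 5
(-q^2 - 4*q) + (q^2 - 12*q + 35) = 35 - 16*q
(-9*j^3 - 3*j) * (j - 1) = -9*j^4 + 9*j^3 - 3*j^2 + 3*j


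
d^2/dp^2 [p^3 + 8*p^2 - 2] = 6*p + 16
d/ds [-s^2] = -2*s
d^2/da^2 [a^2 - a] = 2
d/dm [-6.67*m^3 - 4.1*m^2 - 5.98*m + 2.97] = -20.01*m^2 - 8.2*m - 5.98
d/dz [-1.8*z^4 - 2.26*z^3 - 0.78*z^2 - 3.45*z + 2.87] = -7.2*z^3 - 6.78*z^2 - 1.56*z - 3.45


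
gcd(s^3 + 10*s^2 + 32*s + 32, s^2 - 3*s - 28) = s + 4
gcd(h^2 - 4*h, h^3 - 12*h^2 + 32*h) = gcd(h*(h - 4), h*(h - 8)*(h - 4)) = h^2 - 4*h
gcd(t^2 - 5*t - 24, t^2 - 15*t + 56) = t - 8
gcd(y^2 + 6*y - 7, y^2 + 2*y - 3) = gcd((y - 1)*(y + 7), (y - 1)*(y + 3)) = y - 1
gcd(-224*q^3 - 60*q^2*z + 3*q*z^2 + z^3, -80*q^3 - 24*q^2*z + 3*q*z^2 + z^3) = 4*q + z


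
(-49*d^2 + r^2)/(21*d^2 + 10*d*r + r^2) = (-7*d + r)/(3*d + r)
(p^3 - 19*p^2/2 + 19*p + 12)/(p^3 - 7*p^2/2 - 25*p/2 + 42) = (2*p^2 - 11*p - 6)/(2*p^2 + p - 21)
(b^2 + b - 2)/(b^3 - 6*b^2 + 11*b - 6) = (b + 2)/(b^2 - 5*b + 6)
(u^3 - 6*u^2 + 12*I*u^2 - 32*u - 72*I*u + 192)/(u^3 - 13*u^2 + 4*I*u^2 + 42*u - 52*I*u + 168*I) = (u + 8*I)/(u - 7)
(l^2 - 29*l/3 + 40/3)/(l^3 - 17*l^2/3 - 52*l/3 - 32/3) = (3*l - 5)/(3*l^2 + 7*l + 4)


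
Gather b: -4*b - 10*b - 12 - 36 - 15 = -14*b - 63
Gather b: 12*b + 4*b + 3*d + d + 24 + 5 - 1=16*b + 4*d + 28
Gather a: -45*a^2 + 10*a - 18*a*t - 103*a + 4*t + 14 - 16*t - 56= -45*a^2 + a*(-18*t - 93) - 12*t - 42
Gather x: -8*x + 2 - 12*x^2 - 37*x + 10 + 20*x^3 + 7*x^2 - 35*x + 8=20*x^3 - 5*x^2 - 80*x + 20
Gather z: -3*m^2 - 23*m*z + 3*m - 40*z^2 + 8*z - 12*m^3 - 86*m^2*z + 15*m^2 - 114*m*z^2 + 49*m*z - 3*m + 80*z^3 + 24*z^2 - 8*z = -12*m^3 + 12*m^2 + 80*z^3 + z^2*(-114*m - 16) + z*(-86*m^2 + 26*m)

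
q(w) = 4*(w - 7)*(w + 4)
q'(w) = 8*w - 12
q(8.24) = 60.71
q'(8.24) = 53.92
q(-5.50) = 75.00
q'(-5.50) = -56.00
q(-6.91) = 161.91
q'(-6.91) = -67.28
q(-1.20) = -91.84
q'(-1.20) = -21.60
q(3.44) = -105.95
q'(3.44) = 15.52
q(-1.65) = -81.31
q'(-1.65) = -25.20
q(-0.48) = -105.32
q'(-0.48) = -15.84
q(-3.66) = -14.50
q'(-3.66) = -41.28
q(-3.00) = -40.00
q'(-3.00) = -36.00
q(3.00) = -112.00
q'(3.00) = 12.00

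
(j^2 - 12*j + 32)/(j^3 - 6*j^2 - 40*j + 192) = 1/(j + 6)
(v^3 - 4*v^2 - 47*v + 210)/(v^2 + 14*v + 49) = (v^2 - 11*v + 30)/(v + 7)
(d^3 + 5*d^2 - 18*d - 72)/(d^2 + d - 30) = (d^2 - d - 12)/(d - 5)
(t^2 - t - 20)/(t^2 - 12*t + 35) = (t + 4)/(t - 7)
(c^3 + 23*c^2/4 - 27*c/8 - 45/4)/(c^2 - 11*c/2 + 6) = (4*c^2 + 29*c + 30)/(4*(c - 4))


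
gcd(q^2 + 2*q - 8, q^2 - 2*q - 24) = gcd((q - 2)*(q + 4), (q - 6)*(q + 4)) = q + 4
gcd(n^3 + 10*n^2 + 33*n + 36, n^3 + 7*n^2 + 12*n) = n^2 + 7*n + 12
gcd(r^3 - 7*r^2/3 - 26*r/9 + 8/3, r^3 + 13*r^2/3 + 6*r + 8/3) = r + 4/3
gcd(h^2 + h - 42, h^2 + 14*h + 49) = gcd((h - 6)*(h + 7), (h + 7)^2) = h + 7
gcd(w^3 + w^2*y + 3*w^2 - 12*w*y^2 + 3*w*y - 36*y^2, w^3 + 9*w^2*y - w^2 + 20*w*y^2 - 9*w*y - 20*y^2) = w + 4*y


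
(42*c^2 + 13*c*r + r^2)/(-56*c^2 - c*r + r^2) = (6*c + r)/(-8*c + r)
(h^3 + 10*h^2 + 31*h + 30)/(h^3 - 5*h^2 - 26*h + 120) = (h^2 + 5*h + 6)/(h^2 - 10*h + 24)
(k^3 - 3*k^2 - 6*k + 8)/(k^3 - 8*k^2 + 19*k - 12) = (k + 2)/(k - 3)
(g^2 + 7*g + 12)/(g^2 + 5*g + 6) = (g + 4)/(g + 2)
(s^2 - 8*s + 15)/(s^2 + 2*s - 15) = (s - 5)/(s + 5)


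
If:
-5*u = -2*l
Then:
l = 5*u/2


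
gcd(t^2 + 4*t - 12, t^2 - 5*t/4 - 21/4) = 1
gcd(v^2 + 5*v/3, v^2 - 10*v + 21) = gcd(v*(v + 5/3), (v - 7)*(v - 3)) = 1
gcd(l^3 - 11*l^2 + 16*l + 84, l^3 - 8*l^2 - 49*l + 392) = l - 7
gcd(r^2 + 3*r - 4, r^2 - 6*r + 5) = r - 1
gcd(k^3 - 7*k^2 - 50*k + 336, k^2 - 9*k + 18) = k - 6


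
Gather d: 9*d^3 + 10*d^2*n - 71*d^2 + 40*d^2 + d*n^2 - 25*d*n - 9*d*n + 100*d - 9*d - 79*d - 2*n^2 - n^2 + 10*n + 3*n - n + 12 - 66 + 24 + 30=9*d^3 + d^2*(10*n - 31) + d*(n^2 - 34*n + 12) - 3*n^2 + 12*n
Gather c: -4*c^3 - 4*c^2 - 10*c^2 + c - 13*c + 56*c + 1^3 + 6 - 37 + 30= -4*c^3 - 14*c^2 + 44*c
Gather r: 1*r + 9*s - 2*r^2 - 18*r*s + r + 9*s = -2*r^2 + r*(2 - 18*s) + 18*s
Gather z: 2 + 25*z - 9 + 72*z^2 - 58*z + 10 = 72*z^2 - 33*z + 3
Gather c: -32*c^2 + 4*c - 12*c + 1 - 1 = -32*c^2 - 8*c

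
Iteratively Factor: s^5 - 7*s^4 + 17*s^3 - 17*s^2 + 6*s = (s - 2)*(s^4 - 5*s^3 + 7*s^2 - 3*s) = (s - 2)*(s - 1)*(s^3 - 4*s^2 + 3*s) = (s - 2)*(s - 1)^2*(s^2 - 3*s) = (s - 3)*(s - 2)*(s - 1)^2*(s)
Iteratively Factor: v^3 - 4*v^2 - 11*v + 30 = (v - 2)*(v^2 - 2*v - 15) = (v - 5)*(v - 2)*(v + 3)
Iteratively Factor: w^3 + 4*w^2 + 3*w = (w + 3)*(w^2 + w) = w*(w + 3)*(w + 1)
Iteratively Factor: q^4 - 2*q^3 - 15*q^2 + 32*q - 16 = (q - 4)*(q^3 + 2*q^2 - 7*q + 4) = (q - 4)*(q + 4)*(q^2 - 2*q + 1) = (q - 4)*(q - 1)*(q + 4)*(q - 1)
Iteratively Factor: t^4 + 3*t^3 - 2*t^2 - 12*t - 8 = (t + 2)*(t^3 + t^2 - 4*t - 4) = (t + 1)*(t + 2)*(t^2 - 4) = (t - 2)*(t + 1)*(t + 2)*(t + 2)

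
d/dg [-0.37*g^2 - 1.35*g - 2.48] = -0.74*g - 1.35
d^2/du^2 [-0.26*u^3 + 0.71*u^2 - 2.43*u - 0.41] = 1.42 - 1.56*u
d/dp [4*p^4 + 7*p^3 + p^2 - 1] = p*(16*p^2 + 21*p + 2)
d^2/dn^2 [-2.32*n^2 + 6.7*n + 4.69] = -4.64000000000000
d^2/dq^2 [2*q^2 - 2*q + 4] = 4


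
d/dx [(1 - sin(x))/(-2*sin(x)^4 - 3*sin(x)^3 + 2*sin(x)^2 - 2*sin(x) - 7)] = (-6*sin(x)^4 + 2*sin(x)^3 + 11*sin(x)^2 - 4*sin(x) + 9)*cos(x)/(2*sin(x)^4 + 3*sin(x)^3 - 2*sin(x)^2 + 2*sin(x) + 7)^2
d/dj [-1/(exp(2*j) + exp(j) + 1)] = (2*exp(j) + 1)*exp(j)/(exp(2*j) + exp(j) + 1)^2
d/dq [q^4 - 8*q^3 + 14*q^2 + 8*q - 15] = 4*q^3 - 24*q^2 + 28*q + 8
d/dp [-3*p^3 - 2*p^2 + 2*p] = -9*p^2 - 4*p + 2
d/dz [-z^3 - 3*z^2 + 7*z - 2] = -3*z^2 - 6*z + 7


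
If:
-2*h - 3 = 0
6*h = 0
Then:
No Solution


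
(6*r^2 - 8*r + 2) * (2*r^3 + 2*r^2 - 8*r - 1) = 12*r^5 - 4*r^4 - 60*r^3 + 62*r^2 - 8*r - 2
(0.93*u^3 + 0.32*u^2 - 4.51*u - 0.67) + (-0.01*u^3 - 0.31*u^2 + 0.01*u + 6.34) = 0.92*u^3 + 0.01*u^2 - 4.5*u + 5.67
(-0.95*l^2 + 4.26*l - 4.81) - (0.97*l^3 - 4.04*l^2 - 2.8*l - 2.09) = -0.97*l^3 + 3.09*l^2 + 7.06*l - 2.72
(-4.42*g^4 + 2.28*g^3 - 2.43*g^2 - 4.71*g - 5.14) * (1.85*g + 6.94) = -8.177*g^5 - 26.4568*g^4 + 11.3277*g^3 - 25.5777*g^2 - 42.1964*g - 35.6716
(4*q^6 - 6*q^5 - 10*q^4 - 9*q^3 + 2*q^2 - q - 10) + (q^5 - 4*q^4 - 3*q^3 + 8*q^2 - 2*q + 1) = 4*q^6 - 5*q^5 - 14*q^4 - 12*q^3 + 10*q^2 - 3*q - 9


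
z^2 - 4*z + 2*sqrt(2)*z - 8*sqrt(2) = (z - 4)*(z + 2*sqrt(2))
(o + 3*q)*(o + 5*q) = o^2 + 8*o*q + 15*q^2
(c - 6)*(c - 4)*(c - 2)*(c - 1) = c^4 - 13*c^3 + 56*c^2 - 92*c + 48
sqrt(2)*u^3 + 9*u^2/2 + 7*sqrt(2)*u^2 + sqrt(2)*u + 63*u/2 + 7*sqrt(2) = (u + 7)*(u + 2*sqrt(2))*(sqrt(2)*u + 1/2)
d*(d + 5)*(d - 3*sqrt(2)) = d^3 - 3*sqrt(2)*d^2 + 5*d^2 - 15*sqrt(2)*d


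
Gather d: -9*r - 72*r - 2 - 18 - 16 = -81*r - 36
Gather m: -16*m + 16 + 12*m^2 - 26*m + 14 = 12*m^2 - 42*m + 30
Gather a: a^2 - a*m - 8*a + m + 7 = a^2 + a*(-m - 8) + m + 7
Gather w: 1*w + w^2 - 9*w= w^2 - 8*w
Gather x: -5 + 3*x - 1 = 3*x - 6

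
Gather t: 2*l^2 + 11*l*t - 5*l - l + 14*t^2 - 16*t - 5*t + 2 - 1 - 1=2*l^2 - 6*l + 14*t^2 + t*(11*l - 21)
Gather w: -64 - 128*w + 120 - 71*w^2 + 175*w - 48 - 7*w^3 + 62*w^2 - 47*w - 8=-7*w^3 - 9*w^2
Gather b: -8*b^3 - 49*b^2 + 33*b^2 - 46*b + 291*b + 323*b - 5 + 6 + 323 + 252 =-8*b^3 - 16*b^2 + 568*b + 576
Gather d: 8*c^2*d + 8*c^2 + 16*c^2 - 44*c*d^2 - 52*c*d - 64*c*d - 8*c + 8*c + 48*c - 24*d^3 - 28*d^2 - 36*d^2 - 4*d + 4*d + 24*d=24*c^2 + 48*c - 24*d^3 + d^2*(-44*c - 64) + d*(8*c^2 - 116*c + 24)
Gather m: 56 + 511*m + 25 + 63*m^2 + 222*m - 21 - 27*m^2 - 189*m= 36*m^2 + 544*m + 60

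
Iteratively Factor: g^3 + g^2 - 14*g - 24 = (g - 4)*(g^2 + 5*g + 6) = (g - 4)*(g + 2)*(g + 3)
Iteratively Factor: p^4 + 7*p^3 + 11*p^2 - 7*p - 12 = (p - 1)*(p^3 + 8*p^2 + 19*p + 12) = (p - 1)*(p + 3)*(p^2 + 5*p + 4) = (p - 1)*(p + 3)*(p + 4)*(p + 1)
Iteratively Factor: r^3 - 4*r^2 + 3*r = (r)*(r^2 - 4*r + 3) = r*(r - 1)*(r - 3)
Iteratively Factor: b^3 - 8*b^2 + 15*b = (b)*(b^2 - 8*b + 15) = b*(b - 5)*(b - 3)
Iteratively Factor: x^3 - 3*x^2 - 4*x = (x + 1)*(x^2 - 4*x) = (x - 4)*(x + 1)*(x)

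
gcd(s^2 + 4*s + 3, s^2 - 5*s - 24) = s + 3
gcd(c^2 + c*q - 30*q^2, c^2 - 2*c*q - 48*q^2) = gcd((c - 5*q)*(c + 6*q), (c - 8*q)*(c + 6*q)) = c + 6*q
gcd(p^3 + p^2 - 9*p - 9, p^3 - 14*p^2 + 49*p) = 1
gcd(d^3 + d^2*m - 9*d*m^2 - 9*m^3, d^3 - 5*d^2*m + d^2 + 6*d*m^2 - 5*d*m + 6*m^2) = d - 3*m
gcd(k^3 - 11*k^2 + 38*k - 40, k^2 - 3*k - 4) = k - 4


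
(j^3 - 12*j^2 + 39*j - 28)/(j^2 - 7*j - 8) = (-j^3 + 12*j^2 - 39*j + 28)/(-j^2 + 7*j + 8)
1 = 1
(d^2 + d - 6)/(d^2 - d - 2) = (d + 3)/(d + 1)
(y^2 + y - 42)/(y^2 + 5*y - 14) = (y - 6)/(y - 2)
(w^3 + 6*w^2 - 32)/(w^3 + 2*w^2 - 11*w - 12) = (w^2 + 2*w - 8)/(w^2 - 2*w - 3)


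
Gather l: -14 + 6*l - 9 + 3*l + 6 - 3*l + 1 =6*l - 16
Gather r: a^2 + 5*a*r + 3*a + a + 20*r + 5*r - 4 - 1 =a^2 + 4*a + r*(5*a + 25) - 5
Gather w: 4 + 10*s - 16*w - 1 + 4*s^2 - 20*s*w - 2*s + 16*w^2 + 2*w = 4*s^2 + 8*s + 16*w^2 + w*(-20*s - 14) + 3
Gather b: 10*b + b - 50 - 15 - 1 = 11*b - 66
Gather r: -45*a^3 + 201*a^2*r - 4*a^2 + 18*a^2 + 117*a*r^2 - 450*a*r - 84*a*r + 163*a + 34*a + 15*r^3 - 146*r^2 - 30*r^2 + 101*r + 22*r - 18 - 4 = -45*a^3 + 14*a^2 + 197*a + 15*r^3 + r^2*(117*a - 176) + r*(201*a^2 - 534*a + 123) - 22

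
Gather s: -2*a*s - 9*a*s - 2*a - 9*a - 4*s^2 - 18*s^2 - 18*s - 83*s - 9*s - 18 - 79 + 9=-11*a - 22*s^2 + s*(-11*a - 110) - 88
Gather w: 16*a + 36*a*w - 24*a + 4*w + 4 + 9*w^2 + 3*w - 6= -8*a + 9*w^2 + w*(36*a + 7) - 2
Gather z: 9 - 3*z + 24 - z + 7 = 40 - 4*z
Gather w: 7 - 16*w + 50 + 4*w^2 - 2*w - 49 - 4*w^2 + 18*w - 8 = 0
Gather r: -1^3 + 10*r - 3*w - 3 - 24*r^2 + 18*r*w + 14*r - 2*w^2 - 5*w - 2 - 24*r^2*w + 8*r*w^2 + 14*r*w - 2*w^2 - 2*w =r^2*(-24*w - 24) + r*(8*w^2 + 32*w + 24) - 4*w^2 - 10*w - 6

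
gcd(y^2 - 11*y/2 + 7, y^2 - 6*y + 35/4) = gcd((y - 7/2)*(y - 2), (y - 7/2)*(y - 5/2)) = y - 7/2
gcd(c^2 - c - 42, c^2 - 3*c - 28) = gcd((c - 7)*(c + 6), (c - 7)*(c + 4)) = c - 7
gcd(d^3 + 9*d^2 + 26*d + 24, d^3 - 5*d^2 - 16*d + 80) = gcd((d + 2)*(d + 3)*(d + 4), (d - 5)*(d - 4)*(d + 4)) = d + 4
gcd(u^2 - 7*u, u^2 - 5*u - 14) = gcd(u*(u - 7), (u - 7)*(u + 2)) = u - 7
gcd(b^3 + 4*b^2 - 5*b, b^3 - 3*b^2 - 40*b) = b^2 + 5*b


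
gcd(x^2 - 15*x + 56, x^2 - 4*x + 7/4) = 1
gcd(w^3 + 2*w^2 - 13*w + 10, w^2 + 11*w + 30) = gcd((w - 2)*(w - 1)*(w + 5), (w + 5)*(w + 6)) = w + 5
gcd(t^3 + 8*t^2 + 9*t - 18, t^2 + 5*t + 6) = t + 3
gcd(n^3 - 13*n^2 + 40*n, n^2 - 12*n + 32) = n - 8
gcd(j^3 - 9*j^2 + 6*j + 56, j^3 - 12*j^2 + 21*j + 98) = j^2 - 5*j - 14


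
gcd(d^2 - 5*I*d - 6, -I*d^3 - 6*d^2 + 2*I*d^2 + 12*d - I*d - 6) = 1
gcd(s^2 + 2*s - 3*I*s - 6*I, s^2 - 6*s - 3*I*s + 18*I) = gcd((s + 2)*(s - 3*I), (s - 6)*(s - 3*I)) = s - 3*I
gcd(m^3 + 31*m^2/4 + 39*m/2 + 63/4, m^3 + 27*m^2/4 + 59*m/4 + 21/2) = m^2 + 19*m/4 + 21/4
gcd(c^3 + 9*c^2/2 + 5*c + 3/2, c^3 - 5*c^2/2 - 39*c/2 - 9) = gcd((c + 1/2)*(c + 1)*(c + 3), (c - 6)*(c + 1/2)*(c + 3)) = c^2 + 7*c/2 + 3/2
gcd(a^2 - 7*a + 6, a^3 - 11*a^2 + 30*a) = a - 6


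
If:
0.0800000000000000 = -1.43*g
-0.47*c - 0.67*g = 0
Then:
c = 0.08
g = -0.06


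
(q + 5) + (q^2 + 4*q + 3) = q^2 + 5*q + 8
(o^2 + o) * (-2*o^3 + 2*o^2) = -2*o^5 + 2*o^3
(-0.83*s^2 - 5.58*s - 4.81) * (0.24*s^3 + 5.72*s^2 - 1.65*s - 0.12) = -0.1992*s^5 - 6.0868*s^4 - 31.7025*s^3 - 18.2066*s^2 + 8.6061*s + 0.5772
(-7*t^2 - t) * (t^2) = -7*t^4 - t^3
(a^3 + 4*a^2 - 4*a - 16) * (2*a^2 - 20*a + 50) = 2*a^5 - 12*a^4 - 38*a^3 + 248*a^2 + 120*a - 800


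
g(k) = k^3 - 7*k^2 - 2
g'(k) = 3*k^2 - 14*k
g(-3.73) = -151.29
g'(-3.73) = 93.96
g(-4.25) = -205.20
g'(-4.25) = 113.69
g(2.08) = -23.29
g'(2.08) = -16.14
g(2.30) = -26.86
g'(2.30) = -16.33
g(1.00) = -8.00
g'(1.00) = -11.00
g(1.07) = -8.79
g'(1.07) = -11.55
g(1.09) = -9.02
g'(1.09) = -11.70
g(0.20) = -2.27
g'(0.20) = -2.68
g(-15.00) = -4952.00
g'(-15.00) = 885.00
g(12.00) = 718.00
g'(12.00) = 264.00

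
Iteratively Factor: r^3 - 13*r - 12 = (r - 4)*(r^2 + 4*r + 3) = (r - 4)*(r + 3)*(r + 1)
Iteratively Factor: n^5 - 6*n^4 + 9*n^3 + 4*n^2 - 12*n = (n + 1)*(n^4 - 7*n^3 + 16*n^2 - 12*n) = (n - 3)*(n + 1)*(n^3 - 4*n^2 + 4*n) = (n - 3)*(n - 2)*(n + 1)*(n^2 - 2*n) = (n - 3)*(n - 2)^2*(n + 1)*(n)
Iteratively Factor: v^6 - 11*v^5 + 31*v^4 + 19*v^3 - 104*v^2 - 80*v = (v - 5)*(v^5 - 6*v^4 + v^3 + 24*v^2 + 16*v) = (v - 5)*(v + 1)*(v^4 - 7*v^3 + 8*v^2 + 16*v) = v*(v - 5)*(v + 1)*(v^3 - 7*v^2 + 8*v + 16) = v*(v - 5)*(v - 4)*(v + 1)*(v^2 - 3*v - 4) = v*(v - 5)*(v - 4)^2*(v + 1)*(v + 1)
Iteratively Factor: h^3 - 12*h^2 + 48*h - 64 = (h - 4)*(h^2 - 8*h + 16) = (h - 4)^2*(h - 4)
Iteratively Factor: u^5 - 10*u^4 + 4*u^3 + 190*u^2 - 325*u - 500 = (u + 4)*(u^4 - 14*u^3 + 60*u^2 - 50*u - 125) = (u - 5)*(u + 4)*(u^3 - 9*u^2 + 15*u + 25) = (u - 5)^2*(u + 4)*(u^2 - 4*u - 5) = (u - 5)^3*(u + 4)*(u + 1)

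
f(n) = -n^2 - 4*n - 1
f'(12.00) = -28.00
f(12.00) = -193.00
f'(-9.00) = 14.00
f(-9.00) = -46.00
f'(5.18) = -14.36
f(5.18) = -48.55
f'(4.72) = -13.44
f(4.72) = -42.16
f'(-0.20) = -3.60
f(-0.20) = -0.24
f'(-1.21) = -1.58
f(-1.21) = 2.38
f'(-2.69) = 1.38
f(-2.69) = 2.52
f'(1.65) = -7.30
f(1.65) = -10.32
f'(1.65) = -7.30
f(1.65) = -10.32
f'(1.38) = -6.76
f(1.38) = -8.42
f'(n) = -2*n - 4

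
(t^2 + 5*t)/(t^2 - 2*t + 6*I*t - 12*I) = t*(t + 5)/(t^2 - 2*t + 6*I*t - 12*I)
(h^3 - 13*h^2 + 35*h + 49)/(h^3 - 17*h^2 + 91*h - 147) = (h + 1)/(h - 3)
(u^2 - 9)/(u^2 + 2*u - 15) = (u + 3)/(u + 5)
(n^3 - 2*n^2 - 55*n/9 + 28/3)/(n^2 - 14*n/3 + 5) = (9*n^2 + 9*n - 28)/(3*(3*n - 5))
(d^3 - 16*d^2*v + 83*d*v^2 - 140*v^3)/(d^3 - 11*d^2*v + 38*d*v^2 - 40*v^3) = (-d + 7*v)/(-d + 2*v)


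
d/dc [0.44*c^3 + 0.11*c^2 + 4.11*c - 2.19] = 1.32*c^2 + 0.22*c + 4.11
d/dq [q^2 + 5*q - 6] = 2*q + 5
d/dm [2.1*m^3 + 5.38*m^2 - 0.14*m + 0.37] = 6.3*m^2 + 10.76*m - 0.14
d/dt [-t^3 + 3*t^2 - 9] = 3*t*(2 - t)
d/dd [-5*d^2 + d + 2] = 1 - 10*d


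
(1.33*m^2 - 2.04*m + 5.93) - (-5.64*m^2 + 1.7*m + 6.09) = 6.97*m^2 - 3.74*m - 0.16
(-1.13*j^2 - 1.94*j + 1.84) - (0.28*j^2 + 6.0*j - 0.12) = -1.41*j^2 - 7.94*j + 1.96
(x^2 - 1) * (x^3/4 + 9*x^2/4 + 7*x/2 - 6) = x^5/4 + 9*x^4/4 + 13*x^3/4 - 33*x^2/4 - 7*x/2 + 6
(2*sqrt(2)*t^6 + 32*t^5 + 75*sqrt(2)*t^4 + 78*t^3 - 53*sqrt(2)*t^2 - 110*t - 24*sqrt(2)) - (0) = 2*sqrt(2)*t^6 + 32*t^5 + 75*sqrt(2)*t^4 + 78*t^3 - 53*sqrt(2)*t^2 - 110*t - 24*sqrt(2)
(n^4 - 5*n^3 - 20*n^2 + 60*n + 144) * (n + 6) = n^5 + n^4 - 50*n^3 - 60*n^2 + 504*n + 864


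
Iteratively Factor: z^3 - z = (z)*(z^2 - 1) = z*(z + 1)*(z - 1)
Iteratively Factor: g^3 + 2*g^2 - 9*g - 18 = (g + 3)*(g^2 - g - 6) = (g + 2)*(g + 3)*(g - 3)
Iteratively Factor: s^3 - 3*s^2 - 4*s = (s + 1)*(s^2 - 4*s) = s*(s + 1)*(s - 4)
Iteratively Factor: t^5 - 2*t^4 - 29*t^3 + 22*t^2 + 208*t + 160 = (t + 2)*(t^4 - 4*t^3 - 21*t^2 + 64*t + 80) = (t + 1)*(t + 2)*(t^3 - 5*t^2 - 16*t + 80) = (t + 1)*(t + 2)*(t + 4)*(t^2 - 9*t + 20) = (t - 4)*(t + 1)*(t + 2)*(t + 4)*(t - 5)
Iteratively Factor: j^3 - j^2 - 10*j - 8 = (j - 4)*(j^2 + 3*j + 2) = (j - 4)*(j + 2)*(j + 1)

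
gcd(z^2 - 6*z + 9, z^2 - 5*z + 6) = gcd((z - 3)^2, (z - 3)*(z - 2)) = z - 3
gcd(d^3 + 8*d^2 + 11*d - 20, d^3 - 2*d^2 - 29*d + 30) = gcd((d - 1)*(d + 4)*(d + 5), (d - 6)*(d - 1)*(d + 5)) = d^2 + 4*d - 5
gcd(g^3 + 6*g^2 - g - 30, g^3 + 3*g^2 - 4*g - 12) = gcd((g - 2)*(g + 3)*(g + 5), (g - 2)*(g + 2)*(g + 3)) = g^2 + g - 6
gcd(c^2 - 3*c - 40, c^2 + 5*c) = c + 5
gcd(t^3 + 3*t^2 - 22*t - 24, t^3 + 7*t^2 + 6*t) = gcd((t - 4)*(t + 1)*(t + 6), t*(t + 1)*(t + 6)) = t^2 + 7*t + 6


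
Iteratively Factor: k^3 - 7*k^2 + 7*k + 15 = (k - 3)*(k^2 - 4*k - 5) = (k - 3)*(k + 1)*(k - 5)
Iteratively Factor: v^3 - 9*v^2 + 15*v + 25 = (v - 5)*(v^2 - 4*v - 5) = (v - 5)*(v + 1)*(v - 5)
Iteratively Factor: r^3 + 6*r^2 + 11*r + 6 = (r + 2)*(r^2 + 4*r + 3) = (r + 1)*(r + 2)*(r + 3)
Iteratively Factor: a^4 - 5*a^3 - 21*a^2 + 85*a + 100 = (a - 5)*(a^3 - 21*a - 20) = (a - 5)*(a + 4)*(a^2 - 4*a - 5) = (a - 5)^2*(a + 4)*(a + 1)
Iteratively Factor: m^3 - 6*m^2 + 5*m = (m - 5)*(m^2 - m) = m*(m - 5)*(m - 1)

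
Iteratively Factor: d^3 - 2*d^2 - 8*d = (d)*(d^2 - 2*d - 8) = d*(d + 2)*(d - 4)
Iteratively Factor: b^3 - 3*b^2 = (b)*(b^2 - 3*b) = b*(b - 3)*(b)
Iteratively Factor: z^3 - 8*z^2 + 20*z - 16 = (z - 2)*(z^2 - 6*z + 8) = (z - 4)*(z - 2)*(z - 2)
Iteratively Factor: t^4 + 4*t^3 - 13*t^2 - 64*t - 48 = (t + 4)*(t^3 - 13*t - 12) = (t + 3)*(t + 4)*(t^2 - 3*t - 4) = (t + 1)*(t + 3)*(t + 4)*(t - 4)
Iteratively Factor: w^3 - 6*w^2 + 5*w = (w)*(w^2 - 6*w + 5) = w*(w - 5)*(w - 1)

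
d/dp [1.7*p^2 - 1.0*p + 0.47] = 3.4*p - 1.0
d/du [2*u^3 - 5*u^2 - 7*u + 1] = 6*u^2 - 10*u - 7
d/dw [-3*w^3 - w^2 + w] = -9*w^2 - 2*w + 1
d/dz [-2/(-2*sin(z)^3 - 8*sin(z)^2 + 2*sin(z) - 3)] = 4*(-16*sin(2*z) + cos(z) + 3*cos(3*z))/(-sin(z) - sin(3*z) - 8*cos(2*z) + 14)^2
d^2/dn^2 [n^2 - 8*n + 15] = 2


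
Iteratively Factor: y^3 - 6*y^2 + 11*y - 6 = (y - 1)*(y^2 - 5*y + 6) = (y - 2)*(y - 1)*(y - 3)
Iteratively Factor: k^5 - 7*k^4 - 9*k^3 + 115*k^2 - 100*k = (k - 1)*(k^4 - 6*k^3 - 15*k^2 + 100*k) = (k - 1)*(k + 4)*(k^3 - 10*k^2 + 25*k) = (k - 5)*(k - 1)*(k + 4)*(k^2 - 5*k) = k*(k - 5)*(k - 1)*(k + 4)*(k - 5)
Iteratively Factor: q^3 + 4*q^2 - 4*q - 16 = (q + 2)*(q^2 + 2*q - 8) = (q + 2)*(q + 4)*(q - 2)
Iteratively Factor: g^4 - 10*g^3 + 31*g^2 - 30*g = (g)*(g^3 - 10*g^2 + 31*g - 30) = g*(g - 5)*(g^2 - 5*g + 6) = g*(g - 5)*(g - 2)*(g - 3)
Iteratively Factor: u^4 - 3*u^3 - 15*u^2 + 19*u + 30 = (u + 3)*(u^3 - 6*u^2 + 3*u + 10) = (u - 5)*(u + 3)*(u^2 - u - 2) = (u - 5)*(u + 1)*(u + 3)*(u - 2)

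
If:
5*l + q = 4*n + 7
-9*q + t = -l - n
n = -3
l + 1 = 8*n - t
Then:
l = -17/45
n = -3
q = -28/9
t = -1108/45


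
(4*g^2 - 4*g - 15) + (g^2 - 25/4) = 5*g^2 - 4*g - 85/4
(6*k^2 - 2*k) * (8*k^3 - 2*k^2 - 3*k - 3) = 48*k^5 - 28*k^4 - 14*k^3 - 12*k^2 + 6*k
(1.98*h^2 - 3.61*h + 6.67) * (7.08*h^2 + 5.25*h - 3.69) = 14.0184*h^4 - 15.1638*h^3 + 20.9649*h^2 + 48.3384*h - 24.6123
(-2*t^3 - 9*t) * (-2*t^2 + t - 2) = 4*t^5 - 2*t^4 + 22*t^3 - 9*t^2 + 18*t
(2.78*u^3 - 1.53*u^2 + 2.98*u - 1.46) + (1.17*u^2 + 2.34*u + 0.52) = 2.78*u^3 - 0.36*u^2 + 5.32*u - 0.94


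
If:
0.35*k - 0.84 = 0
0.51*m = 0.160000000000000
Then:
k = 2.40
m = 0.31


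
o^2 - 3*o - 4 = (o - 4)*(o + 1)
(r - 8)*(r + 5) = r^2 - 3*r - 40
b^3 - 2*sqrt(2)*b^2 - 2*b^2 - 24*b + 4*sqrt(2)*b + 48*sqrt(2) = (b - 6)*(b + 4)*(b - 2*sqrt(2))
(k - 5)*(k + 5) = k^2 - 25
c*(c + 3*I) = c^2 + 3*I*c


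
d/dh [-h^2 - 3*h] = -2*h - 3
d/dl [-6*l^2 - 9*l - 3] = -12*l - 9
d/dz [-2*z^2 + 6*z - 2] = 6 - 4*z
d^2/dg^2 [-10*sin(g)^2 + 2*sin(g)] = -2*sin(g) - 20*cos(2*g)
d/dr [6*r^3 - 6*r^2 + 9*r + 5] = 18*r^2 - 12*r + 9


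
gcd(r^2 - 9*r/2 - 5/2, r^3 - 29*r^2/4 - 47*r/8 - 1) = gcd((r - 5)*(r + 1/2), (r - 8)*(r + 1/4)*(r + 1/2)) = r + 1/2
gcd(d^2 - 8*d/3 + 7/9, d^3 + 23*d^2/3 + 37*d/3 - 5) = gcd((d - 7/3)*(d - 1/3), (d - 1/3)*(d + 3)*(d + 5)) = d - 1/3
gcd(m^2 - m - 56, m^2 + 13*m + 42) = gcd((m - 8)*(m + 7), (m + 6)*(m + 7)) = m + 7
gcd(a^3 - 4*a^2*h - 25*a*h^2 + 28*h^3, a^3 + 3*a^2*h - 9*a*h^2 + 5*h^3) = a - h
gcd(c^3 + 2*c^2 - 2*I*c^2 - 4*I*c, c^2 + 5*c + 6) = c + 2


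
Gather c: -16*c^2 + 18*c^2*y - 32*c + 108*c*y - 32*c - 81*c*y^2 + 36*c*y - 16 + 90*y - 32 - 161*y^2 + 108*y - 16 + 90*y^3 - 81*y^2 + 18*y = c^2*(18*y - 16) + c*(-81*y^2 + 144*y - 64) + 90*y^3 - 242*y^2 + 216*y - 64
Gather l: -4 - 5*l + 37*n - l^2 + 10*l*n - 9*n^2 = -l^2 + l*(10*n - 5) - 9*n^2 + 37*n - 4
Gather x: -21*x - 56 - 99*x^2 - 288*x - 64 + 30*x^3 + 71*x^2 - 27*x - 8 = 30*x^3 - 28*x^2 - 336*x - 128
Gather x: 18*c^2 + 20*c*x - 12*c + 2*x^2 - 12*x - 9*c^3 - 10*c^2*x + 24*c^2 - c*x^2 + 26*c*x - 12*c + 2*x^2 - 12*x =-9*c^3 + 42*c^2 - 24*c + x^2*(4 - c) + x*(-10*c^2 + 46*c - 24)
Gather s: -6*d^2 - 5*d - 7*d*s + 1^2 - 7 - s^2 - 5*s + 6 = -6*d^2 - 5*d - s^2 + s*(-7*d - 5)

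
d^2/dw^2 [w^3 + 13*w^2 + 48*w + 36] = 6*w + 26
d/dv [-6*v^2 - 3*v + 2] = -12*v - 3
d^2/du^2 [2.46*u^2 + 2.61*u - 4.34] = 4.92000000000000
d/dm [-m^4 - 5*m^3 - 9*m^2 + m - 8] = -4*m^3 - 15*m^2 - 18*m + 1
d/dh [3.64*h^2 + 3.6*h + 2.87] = 7.28*h + 3.6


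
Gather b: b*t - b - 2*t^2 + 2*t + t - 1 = b*(t - 1) - 2*t^2 + 3*t - 1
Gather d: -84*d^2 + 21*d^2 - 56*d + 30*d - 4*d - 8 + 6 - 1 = -63*d^2 - 30*d - 3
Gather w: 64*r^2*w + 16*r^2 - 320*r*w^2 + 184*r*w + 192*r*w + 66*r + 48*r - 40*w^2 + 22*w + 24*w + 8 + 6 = 16*r^2 + 114*r + w^2*(-320*r - 40) + w*(64*r^2 + 376*r + 46) + 14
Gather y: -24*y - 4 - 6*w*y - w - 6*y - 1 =-w + y*(-6*w - 30) - 5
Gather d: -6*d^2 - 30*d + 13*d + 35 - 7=-6*d^2 - 17*d + 28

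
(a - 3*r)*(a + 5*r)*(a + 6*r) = a^3 + 8*a^2*r - 3*a*r^2 - 90*r^3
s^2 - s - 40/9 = (s - 8/3)*(s + 5/3)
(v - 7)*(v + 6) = v^2 - v - 42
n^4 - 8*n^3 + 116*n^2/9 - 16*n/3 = n*(n - 6)*(n - 4/3)*(n - 2/3)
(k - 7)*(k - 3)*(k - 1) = k^3 - 11*k^2 + 31*k - 21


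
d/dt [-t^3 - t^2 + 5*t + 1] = -3*t^2 - 2*t + 5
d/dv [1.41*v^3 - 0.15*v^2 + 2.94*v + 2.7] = 4.23*v^2 - 0.3*v + 2.94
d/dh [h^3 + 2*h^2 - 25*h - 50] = 3*h^2 + 4*h - 25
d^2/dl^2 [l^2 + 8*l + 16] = 2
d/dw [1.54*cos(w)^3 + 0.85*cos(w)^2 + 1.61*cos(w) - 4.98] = (4.62*sin(w)^2 - 1.7*cos(w) - 6.23)*sin(w)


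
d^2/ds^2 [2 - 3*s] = 0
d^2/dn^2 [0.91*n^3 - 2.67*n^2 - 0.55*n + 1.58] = 5.46*n - 5.34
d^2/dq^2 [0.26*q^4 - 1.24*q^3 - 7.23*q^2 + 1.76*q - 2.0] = 3.12*q^2 - 7.44*q - 14.46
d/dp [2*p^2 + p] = 4*p + 1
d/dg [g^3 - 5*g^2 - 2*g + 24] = 3*g^2 - 10*g - 2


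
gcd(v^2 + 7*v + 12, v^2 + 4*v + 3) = v + 3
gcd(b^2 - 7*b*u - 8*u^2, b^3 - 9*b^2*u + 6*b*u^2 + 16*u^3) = -b^2 + 7*b*u + 8*u^2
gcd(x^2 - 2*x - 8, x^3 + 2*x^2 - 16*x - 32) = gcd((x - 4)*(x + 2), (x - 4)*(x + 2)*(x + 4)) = x^2 - 2*x - 8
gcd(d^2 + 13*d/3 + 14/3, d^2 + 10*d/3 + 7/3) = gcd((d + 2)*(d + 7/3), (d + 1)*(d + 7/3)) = d + 7/3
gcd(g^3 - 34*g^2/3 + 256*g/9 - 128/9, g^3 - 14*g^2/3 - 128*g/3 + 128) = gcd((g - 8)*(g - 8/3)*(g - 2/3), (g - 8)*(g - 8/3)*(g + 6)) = g^2 - 32*g/3 + 64/3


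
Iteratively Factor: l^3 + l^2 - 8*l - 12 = (l + 2)*(l^2 - l - 6) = (l - 3)*(l + 2)*(l + 2)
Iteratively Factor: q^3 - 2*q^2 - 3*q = (q - 3)*(q^2 + q) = q*(q - 3)*(q + 1)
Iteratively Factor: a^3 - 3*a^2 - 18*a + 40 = (a - 5)*(a^2 + 2*a - 8) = (a - 5)*(a + 4)*(a - 2)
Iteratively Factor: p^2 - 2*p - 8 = (p + 2)*(p - 4)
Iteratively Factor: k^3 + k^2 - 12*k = (k - 3)*(k^2 + 4*k) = (k - 3)*(k + 4)*(k)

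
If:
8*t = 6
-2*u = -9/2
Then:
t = 3/4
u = 9/4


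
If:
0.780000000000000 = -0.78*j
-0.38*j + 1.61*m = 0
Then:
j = -1.00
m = -0.24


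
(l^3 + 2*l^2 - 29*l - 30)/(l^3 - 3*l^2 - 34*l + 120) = (l + 1)/(l - 4)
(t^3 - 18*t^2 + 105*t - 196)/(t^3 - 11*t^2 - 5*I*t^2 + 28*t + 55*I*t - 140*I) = (t - 7)/(t - 5*I)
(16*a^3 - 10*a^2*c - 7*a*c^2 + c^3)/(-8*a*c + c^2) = -2*a^2/c + a + c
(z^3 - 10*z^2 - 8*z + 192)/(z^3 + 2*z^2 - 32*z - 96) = (z - 8)/(z + 4)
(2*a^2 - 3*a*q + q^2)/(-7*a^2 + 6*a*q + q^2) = (-2*a + q)/(7*a + q)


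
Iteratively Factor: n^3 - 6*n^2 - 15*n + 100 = (n - 5)*(n^2 - n - 20) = (n - 5)^2*(n + 4)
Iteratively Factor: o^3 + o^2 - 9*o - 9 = (o + 3)*(o^2 - 2*o - 3) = (o + 1)*(o + 3)*(o - 3)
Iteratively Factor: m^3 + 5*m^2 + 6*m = (m)*(m^2 + 5*m + 6) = m*(m + 3)*(m + 2)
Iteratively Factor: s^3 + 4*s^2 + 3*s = (s + 1)*(s^2 + 3*s) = (s + 1)*(s + 3)*(s)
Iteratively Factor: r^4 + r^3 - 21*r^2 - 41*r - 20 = (r + 4)*(r^3 - 3*r^2 - 9*r - 5) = (r + 1)*(r + 4)*(r^2 - 4*r - 5) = (r - 5)*(r + 1)*(r + 4)*(r + 1)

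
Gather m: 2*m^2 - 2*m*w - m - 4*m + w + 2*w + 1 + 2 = 2*m^2 + m*(-2*w - 5) + 3*w + 3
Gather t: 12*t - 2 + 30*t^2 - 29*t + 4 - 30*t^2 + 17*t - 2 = 0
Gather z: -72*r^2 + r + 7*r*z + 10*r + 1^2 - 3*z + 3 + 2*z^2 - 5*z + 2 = -72*r^2 + 11*r + 2*z^2 + z*(7*r - 8) + 6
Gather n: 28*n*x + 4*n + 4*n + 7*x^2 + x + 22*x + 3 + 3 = n*(28*x + 8) + 7*x^2 + 23*x + 6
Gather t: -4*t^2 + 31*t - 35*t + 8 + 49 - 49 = -4*t^2 - 4*t + 8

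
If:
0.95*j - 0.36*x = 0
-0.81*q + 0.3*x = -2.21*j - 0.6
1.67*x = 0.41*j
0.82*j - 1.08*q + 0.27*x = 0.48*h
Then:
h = -1.67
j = 0.00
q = 0.74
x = 0.00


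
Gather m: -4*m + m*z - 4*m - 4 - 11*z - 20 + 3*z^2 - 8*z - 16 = m*(z - 8) + 3*z^2 - 19*z - 40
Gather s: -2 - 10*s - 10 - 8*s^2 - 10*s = -8*s^2 - 20*s - 12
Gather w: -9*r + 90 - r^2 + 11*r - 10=-r^2 + 2*r + 80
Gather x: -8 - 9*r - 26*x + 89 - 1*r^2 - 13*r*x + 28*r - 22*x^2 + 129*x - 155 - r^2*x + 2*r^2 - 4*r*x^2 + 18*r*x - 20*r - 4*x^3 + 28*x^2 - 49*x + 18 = r^2 - r - 4*x^3 + x^2*(6 - 4*r) + x*(-r^2 + 5*r + 54) - 56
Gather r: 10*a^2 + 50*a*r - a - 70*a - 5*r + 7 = 10*a^2 - 71*a + r*(50*a - 5) + 7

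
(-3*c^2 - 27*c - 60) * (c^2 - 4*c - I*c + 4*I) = -3*c^4 - 15*c^3 + 3*I*c^3 + 48*c^2 + 15*I*c^2 + 240*c - 48*I*c - 240*I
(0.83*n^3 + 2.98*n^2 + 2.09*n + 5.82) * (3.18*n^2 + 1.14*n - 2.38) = 2.6394*n^5 + 10.4226*n^4 + 8.068*n^3 + 13.7978*n^2 + 1.6606*n - 13.8516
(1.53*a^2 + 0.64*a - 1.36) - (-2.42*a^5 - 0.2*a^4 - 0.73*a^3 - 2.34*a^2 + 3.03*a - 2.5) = 2.42*a^5 + 0.2*a^4 + 0.73*a^3 + 3.87*a^2 - 2.39*a + 1.14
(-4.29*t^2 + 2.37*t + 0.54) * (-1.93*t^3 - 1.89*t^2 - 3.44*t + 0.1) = 8.2797*t^5 + 3.534*t^4 + 9.2361*t^3 - 9.6024*t^2 - 1.6206*t + 0.054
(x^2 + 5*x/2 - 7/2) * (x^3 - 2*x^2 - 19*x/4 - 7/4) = x^5 + x^4/2 - 53*x^3/4 - 53*x^2/8 + 49*x/4 + 49/8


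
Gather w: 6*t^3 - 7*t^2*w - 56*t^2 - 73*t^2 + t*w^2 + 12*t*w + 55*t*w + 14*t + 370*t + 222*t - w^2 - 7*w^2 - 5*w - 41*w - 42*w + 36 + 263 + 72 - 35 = 6*t^3 - 129*t^2 + 606*t + w^2*(t - 8) + w*(-7*t^2 + 67*t - 88) + 336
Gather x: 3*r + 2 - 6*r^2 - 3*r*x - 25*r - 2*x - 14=-6*r^2 - 22*r + x*(-3*r - 2) - 12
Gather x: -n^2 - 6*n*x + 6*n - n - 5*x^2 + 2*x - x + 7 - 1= -n^2 + 5*n - 5*x^2 + x*(1 - 6*n) + 6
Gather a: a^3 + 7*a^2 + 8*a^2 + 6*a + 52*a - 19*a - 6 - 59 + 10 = a^3 + 15*a^2 + 39*a - 55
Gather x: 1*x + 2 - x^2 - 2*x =-x^2 - x + 2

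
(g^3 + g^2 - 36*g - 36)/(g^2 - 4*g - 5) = (g^2 - 36)/(g - 5)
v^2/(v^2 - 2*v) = v/(v - 2)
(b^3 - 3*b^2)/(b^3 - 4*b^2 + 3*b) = b/(b - 1)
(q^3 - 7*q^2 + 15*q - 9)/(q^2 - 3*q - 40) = (-q^3 + 7*q^2 - 15*q + 9)/(-q^2 + 3*q + 40)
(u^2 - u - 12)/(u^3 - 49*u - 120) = (u - 4)/(u^2 - 3*u - 40)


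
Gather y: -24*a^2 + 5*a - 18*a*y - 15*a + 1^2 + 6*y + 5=-24*a^2 - 10*a + y*(6 - 18*a) + 6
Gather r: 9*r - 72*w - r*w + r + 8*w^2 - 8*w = r*(10 - w) + 8*w^2 - 80*w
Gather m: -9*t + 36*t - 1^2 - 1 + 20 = 27*t + 18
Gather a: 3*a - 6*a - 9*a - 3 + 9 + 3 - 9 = -12*a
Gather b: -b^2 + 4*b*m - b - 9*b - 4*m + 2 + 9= -b^2 + b*(4*m - 10) - 4*m + 11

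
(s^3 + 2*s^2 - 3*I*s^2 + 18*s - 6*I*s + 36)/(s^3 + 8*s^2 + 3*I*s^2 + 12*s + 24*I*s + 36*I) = (s - 6*I)/(s + 6)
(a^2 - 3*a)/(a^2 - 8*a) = (a - 3)/(a - 8)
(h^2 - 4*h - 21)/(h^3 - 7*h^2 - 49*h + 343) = (h + 3)/(h^2 - 49)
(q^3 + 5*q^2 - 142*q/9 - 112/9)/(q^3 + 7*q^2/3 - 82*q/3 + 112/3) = (q + 2/3)/(q - 2)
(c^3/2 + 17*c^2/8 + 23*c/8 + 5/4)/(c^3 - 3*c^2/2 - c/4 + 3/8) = (4*c^3 + 17*c^2 + 23*c + 10)/(8*c^3 - 12*c^2 - 2*c + 3)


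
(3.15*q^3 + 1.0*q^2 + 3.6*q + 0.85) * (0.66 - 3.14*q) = -9.891*q^4 - 1.061*q^3 - 10.644*q^2 - 0.293*q + 0.561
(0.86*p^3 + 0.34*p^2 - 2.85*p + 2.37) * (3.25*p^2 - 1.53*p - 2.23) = 2.795*p^5 - 0.2108*p^4 - 11.7005*p^3 + 11.3048*p^2 + 2.7294*p - 5.2851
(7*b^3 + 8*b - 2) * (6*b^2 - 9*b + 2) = 42*b^5 - 63*b^4 + 62*b^3 - 84*b^2 + 34*b - 4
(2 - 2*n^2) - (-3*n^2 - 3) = n^2 + 5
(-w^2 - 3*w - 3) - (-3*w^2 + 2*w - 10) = 2*w^2 - 5*w + 7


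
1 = 1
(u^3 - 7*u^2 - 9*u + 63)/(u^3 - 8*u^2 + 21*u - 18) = (u^2 - 4*u - 21)/(u^2 - 5*u + 6)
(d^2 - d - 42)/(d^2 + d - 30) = (d - 7)/(d - 5)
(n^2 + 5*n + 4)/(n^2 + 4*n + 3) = (n + 4)/(n + 3)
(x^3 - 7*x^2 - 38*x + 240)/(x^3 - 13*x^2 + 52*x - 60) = (x^2 - 2*x - 48)/(x^2 - 8*x + 12)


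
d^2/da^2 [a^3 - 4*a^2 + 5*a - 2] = 6*a - 8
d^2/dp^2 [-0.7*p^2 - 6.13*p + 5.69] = -1.40000000000000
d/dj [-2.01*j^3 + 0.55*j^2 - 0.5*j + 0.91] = -6.03*j^2 + 1.1*j - 0.5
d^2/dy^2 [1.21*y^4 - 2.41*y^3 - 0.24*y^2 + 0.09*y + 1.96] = 14.52*y^2 - 14.46*y - 0.48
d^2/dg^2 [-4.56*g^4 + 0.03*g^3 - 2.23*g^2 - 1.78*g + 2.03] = -54.72*g^2 + 0.18*g - 4.46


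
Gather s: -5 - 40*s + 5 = -40*s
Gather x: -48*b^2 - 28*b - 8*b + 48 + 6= -48*b^2 - 36*b + 54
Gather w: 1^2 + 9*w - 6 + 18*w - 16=27*w - 21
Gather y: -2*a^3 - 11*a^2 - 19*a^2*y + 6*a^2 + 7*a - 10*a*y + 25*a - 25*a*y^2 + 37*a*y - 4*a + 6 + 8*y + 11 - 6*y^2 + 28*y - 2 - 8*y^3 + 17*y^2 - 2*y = -2*a^3 - 5*a^2 + 28*a - 8*y^3 + y^2*(11 - 25*a) + y*(-19*a^2 + 27*a + 34) + 15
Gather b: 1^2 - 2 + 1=0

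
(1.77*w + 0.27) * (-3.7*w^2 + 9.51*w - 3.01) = -6.549*w^3 + 15.8337*w^2 - 2.76*w - 0.8127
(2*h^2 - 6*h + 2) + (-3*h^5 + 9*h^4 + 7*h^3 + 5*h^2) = -3*h^5 + 9*h^4 + 7*h^3 + 7*h^2 - 6*h + 2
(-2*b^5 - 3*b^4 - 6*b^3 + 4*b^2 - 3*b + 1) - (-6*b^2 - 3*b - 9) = -2*b^5 - 3*b^4 - 6*b^3 + 10*b^2 + 10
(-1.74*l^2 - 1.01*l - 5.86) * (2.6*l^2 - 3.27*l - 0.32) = -4.524*l^4 + 3.0638*l^3 - 11.3765*l^2 + 19.4854*l + 1.8752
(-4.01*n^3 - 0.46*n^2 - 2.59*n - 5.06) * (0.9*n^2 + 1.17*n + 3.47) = -3.609*n^5 - 5.1057*n^4 - 16.7839*n^3 - 9.1805*n^2 - 14.9075*n - 17.5582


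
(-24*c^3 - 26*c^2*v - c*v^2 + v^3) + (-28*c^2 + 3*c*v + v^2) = -24*c^3 - 26*c^2*v - 28*c^2 - c*v^2 + 3*c*v + v^3 + v^2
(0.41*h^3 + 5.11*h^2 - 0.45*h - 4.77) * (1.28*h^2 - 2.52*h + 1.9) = 0.5248*h^5 + 5.5076*h^4 - 12.6742*h^3 + 4.7374*h^2 + 11.1654*h - 9.063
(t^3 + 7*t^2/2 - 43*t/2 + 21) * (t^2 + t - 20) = t^5 + 9*t^4/2 - 38*t^3 - 141*t^2/2 + 451*t - 420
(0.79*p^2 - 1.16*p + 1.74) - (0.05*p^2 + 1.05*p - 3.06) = 0.74*p^2 - 2.21*p + 4.8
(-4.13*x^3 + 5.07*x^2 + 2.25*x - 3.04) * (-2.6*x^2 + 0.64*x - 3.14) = 10.738*x^5 - 15.8252*x^4 + 10.363*x^3 - 6.5758*x^2 - 9.0106*x + 9.5456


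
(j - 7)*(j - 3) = j^2 - 10*j + 21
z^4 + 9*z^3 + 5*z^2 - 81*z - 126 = (z - 3)*(z + 2)*(z + 3)*(z + 7)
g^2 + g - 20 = (g - 4)*(g + 5)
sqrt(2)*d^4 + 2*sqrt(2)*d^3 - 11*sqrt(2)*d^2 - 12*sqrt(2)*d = d*(d - 3)*(d + 4)*(sqrt(2)*d + sqrt(2))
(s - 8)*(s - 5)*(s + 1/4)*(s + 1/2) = s^4 - 49*s^3/4 + 243*s^2/8 + 227*s/8 + 5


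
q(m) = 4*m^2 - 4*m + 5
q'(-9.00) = -76.00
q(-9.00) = 365.00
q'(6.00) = 44.00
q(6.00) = 125.00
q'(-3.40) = -31.20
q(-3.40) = 64.84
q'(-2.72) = -25.76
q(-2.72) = 45.47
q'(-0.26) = -6.08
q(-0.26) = 6.31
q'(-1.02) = -12.16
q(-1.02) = 13.24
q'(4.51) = 32.08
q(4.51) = 68.32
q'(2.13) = 13.04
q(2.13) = 14.63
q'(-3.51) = -32.08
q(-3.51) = 68.32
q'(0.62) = 0.96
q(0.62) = 4.06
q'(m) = 8*m - 4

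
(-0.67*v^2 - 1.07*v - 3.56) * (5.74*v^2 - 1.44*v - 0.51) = -3.8458*v^4 - 5.177*v^3 - 18.5519*v^2 + 5.6721*v + 1.8156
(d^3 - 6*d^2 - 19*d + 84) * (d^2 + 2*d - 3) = d^5 - 4*d^4 - 34*d^3 + 64*d^2 + 225*d - 252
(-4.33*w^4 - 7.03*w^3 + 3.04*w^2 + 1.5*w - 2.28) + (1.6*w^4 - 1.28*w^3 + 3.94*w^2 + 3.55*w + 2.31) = -2.73*w^4 - 8.31*w^3 + 6.98*w^2 + 5.05*w + 0.0300000000000002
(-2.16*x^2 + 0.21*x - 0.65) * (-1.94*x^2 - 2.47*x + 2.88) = 4.1904*x^4 + 4.9278*x^3 - 5.4785*x^2 + 2.2103*x - 1.872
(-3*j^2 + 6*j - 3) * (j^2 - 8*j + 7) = -3*j^4 + 30*j^3 - 72*j^2 + 66*j - 21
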